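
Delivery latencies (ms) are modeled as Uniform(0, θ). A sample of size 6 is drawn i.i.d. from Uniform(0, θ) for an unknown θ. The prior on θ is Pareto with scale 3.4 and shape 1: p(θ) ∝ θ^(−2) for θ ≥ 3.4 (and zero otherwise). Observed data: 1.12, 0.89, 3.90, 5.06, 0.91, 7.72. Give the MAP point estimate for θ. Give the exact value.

θ̂_MAP = 7.72

The Uniform(0, θ) likelihood is θ^(−n) for θ ≥ max(xᵢ), zero otherwise. Here max(xᵢ) = 7.72.
Posterior ∝ θ^(−2) · θ^(−6) = θ^(−8) on θ ≥ max(3.4, 7.72) = 7.72.
This density is strictly decreasing in θ, so the posterior mode lies at the lower boundary of the support.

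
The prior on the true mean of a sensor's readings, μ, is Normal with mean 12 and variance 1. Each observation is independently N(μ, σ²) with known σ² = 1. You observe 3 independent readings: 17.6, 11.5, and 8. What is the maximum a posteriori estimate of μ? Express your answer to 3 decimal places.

μ̂_MAP = 12.275

n = 3; x̄ = (17.6 + 11.5 + 8)/3 = 37.1/3 = 371/30 ≈ 12.3667.
For a Normal prior and Normal likelihood with known variance, the posterior is Normal; its mode equals its mean, the precision-weighted average.
Prior precision 1/σ₀² = 1/1 = 1; data precision n/σ² = 3/1 = 3.
μ̂ = (1·12 + 3·(371/30)) / (1 + 3) = 49.1/4 = 12.275.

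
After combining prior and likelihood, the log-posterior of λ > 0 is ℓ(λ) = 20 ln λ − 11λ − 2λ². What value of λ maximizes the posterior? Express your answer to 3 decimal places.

λ̂_MAP = 1.250

ℓ'(λ) = 20/λ − 11 − 4λ. Setting this to zero and multiplying by λ: 4λ² + 11λ − 20 = 0.
λ = (−11 + √(11² + 4·4·20)) / (2·4) = (−11 + √441) / 8 = (−11 + 21)/8 = 5/4.
ℓ''(λ) = −20/λ² − 4 < 0, confirming a maximum.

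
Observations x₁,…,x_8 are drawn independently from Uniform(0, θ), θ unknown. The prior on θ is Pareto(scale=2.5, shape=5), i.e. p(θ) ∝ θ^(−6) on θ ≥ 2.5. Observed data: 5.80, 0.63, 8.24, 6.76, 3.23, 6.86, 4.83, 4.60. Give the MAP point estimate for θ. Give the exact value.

The Uniform(0, θ) likelihood is θ^(−n) for θ ≥ max(xᵢ), zero otherwise. Here max(xᵢ) = 8.24.
Posterior ∝ θ^(−6) · θ^(−8) = θ^(−14) on θ ≥ max(2.5, 8.24) = 8.24.
This density is strictly decreasing in θ, so the posterior mode lies at the lower boundary of the support.

θ̂_MAP = 8.24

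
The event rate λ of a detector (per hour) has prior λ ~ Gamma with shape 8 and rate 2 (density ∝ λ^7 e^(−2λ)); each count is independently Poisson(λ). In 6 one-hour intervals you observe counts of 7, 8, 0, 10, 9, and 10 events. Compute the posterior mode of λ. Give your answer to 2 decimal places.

Σxᵢ = 7+8+0+10+9+10 = 44, with n = 6.
Posterior ∝ λ^7e^(−2λ) · λ^44e^(−6λ) = λ^51e^(−8λ), i.e. Gamma(shape=52, rate=8).
The mode of a Gamma(a, b) with a ≥ 1 (shape–rate) is (a−1)/b = 51/8 ≈ 6.38.

λ̂_MAP = 6.38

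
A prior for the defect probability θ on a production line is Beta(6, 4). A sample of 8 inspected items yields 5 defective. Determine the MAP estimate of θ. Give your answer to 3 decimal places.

Prior: Beta(6, 4).
Data: 5 successes in 8 trials. The binomial likelihood contributes θ^5(1−θ)^3, so the posterior is Beta(6+5, 4+3) = Beta(11, 7).
For Beta(a, b) with a, b > 1 the mode is (a−1)/(a+b−2) = 10/16 ≈ 0.625.

θ̂_MAP = 0.625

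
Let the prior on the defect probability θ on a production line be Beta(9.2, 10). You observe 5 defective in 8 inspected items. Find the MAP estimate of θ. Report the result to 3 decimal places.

θ̂_MAP = 0.524

Prior: Beta(9.2, 10).
Data: 5 successes in 8 trials. The binomial likelihood contributes θ^5(1−θ)^3, so the posterior is Beta(9.2+5, 10+3) = Beta(14.2, 13).
For Beta(a, b) with a, b > 1 the mode is (a−1)/(a+b−2) = 13.2/25.2 ≈ 0.524.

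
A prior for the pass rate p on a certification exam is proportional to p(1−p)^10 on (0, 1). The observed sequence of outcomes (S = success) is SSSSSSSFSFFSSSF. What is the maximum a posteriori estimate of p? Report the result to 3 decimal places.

p̂_MAP = 0.462

The prior density ∝ p(1−p)^10 is the kernel of Beta(2, 11).
Data: 11 successes in 15 trials (from the sequence). The binomial likelihood contributes p^11(1−p)^4, so the posterior is Beta(2+11, 11+4) = Beta(13, 15).
For Beta(a, b) with a, b > 1 the mode is (a−1)/(a+b−2) = 12/26 ≈ 0.462.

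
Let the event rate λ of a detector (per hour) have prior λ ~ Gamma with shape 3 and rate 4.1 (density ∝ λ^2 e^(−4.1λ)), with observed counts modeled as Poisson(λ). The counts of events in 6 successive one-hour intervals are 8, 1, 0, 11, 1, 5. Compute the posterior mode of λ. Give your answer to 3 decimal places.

λ̂_MAP = 2.772

Σxᵢ = 8+1+0+11+1+5 = 26, with n = 6.
Posterior ∝ λ^2e^(−4.1λ) · λ^26e^(−6λ) = λ^28e^(−10.1λ), i.e. Gamma(shape=29, rate=10.1).
The mode of a Gamma(a, b) with a ≥ 1 (shape–rate) is (a−1)/b = 28/10.1 ≈ 2.772.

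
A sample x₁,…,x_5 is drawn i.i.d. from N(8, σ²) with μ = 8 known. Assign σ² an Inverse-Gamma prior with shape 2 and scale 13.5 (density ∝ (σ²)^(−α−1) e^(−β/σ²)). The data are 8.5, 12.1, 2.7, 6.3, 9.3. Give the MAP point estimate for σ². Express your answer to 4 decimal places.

σ̂²_MAP = 6.9755

Sum of squared deviations about the known mean: SS = (8.5−8)² + (12.1−8)² + (2.7−8)² + (6.3−8)² + (9.3−8)² = 49.73.
The Normal likelihood contributes (σ²)^(−n/2) exp(−SS/(2σ²)), so the posterior is Inverse-Gamma(α + n/2, β + SS/2) = Inverse-Gamma(4.5, 38.365).
The mode of Inverse-Gamma(a, b) is b/(a+1) = 38.365/5.5 ≈ 6.9755.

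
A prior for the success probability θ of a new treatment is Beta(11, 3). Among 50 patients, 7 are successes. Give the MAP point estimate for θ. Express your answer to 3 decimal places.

θ̂_MAP = 0.274

Prior: Beta(11, 3).
Data: 7 successes in 50 trials. The binomial likelihood contributes θ^7(1−θ)^43, so the posterior is Beta(11+7, 3+43) = Beta(18, 46).
For Beta(a, b) with a, b > 1 the mode is (a−1)/(a+b−2) = 17/62 ≈ 0.274.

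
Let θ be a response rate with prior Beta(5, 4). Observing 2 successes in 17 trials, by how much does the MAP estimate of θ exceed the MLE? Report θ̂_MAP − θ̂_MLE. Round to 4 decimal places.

Posterior is Beta(7, 19); MAP = (7−1)/(26−2) = 6/24 ≈ 0.25000.
MLE ignores the prior: θ̂_MLE = k/n = 2/17 ≈ 0.11765.
Difference = 6/24 − 2/17 = 9/68 ≈ 0.1324.

MAP − MLE = 0.1324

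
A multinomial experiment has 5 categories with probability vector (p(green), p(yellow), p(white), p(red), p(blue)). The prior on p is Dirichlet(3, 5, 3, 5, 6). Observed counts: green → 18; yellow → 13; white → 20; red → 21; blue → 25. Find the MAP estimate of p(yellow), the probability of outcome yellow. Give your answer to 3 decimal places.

The posterior is Dirichlet(αᵢ + nᵢ) = Dirichlet(21, 18, 23, 26, 31).
For a Dirichlet(a₁,…,a_K) with all aᵢ > 1, the mode has j-th component (aⱼ − 1)/(Σaᵢ − K).
Here Σaᵢ = 119 and K = 5, so p(yellow) = (18 − 1)/(119 − 5) = 17/114 ≈ 0.149.

MAP estimate of p(yellow) = 0.149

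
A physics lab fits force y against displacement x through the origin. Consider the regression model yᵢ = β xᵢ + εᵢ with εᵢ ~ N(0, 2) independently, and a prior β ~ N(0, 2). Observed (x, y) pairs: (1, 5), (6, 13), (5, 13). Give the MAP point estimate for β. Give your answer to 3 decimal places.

log p(β | y) = −Σ(yᵢ − βxᵢ)²/(2·2) − β²/(2·2) + const.
Setting the derivative to zero: Σxᵢ(yᵢ − βxᵢ)/2 − β/2 = 0, so β = Σxᵢyᵢ / (Σxᵢ² + σ²/τ²).
Σxᵢyᵢ = 1·5 + 6·13 + 5·13 = 148; Σxᵢ² = 62; σ²/τ² = 1.
β̂_MAP = 148 / (62 + 1) = 148/63 ≈ 2.349.

β̂_MAP = 2.349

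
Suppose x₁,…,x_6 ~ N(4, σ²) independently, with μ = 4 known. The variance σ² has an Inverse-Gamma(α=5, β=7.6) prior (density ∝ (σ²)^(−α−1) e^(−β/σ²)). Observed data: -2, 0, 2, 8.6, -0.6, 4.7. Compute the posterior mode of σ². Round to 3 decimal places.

σ̂²_MAP = 6.334

Sum of squared deviations about the known mean: SS = (-2−4)² + (0−4)² + (2−4)² + (8.6−4)² + (-0.6−4)² + (4.7−4)² = 98.81.
The Normal likelihood contributes (σ²)^(−n/2) exp(−SS/(2σ²)), so the posterior is Inverse-Gamma(α + n/2, β + SS/2) = Inverse-Gamma(8, 57.005).
The mode of Inverse-Gamma(a, b) is b/(a+1) = 57.005/9 ≈ 6.334.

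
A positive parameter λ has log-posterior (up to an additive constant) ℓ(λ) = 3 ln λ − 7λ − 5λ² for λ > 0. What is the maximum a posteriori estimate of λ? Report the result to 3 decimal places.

λ̂_MAP = 0.300

ℓ'(λ) = 3/λ − 7 − 10λ. Setting this to zero and multiplying by λ: 10λ² + 7λ − 3 = 0.
λ = (−7 + √(7² + 4·10·3)) / (2·10) = (−7 + √169) / 20 = (−7 + 13)/20 = 3/10.
ℓ''(λ) = −3/λ² − 10 < 0, confirming a maximum.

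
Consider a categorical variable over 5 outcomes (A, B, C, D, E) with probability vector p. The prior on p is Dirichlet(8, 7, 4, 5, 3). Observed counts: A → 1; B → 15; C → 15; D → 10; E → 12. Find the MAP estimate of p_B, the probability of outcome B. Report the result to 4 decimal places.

The posterior is Dirichlet(αᵢ + nᵢ) = Dirichlet(9, 22, 19, 15, 15).
For a Dirichlet(a₁,…,a_K) with all aᵢ > 1, the mode has j-th component (aⱼ − 1)/(Σaᵢ − K).
Here Σaᵢ = 80 and K = 5, so p_B = (22 − 1)/(80 − 5) = 21/75 ≈ 0.2800.

MAP estimate of p_B = 0.2800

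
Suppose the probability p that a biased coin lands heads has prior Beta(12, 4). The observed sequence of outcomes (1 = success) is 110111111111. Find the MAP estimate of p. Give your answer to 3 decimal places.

p̂_MAP = 0.846

Prior: Beta(12, 4).
Data: 11 successes in 12 trials (from the sequence). The binomial likelihood contributes p^11(1−p)^1, so the posterior is Beta(12+11, 4+1) = Beta(23, 5).
For Beta(a, b) with a, b > 1 the mode is (a−1)/(a+b−2) = 22/26 ≈ 0.846.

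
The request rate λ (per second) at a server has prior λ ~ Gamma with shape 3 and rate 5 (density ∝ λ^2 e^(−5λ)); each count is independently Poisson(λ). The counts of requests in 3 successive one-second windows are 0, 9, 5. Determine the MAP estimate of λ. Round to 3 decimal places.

Σxᵢ = 0+9+5 = 14, with n = 3.
Posterior ∝ λ^2e^(−5λ) · λ^14e^(−3λ) = λ^16e^(−8λ), i.e. Gamma(shape=17, rate=8).
The mode of a Gamma(a, b) with a ≥ 1 (shape–rate) is (a−1)/b = 16/8 ≈ 2.000.

λ̂_MAP = 2.000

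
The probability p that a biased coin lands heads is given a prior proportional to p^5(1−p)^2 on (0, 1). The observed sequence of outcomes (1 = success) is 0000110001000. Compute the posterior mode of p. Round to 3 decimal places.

p̂_MAP = 0.400

The prior density ∝ p^5(1−p)^2 is the kernel of Beta(6, 3).
Data: 3 successes in 13 trials (from the sequence). The binomial likelihood contributes p^3(1−p)^10, so the posterior is Beta(6+3, 3+10) = Beta(9, 13).
For Beta(a, b) with a, b > 1 the mode is (a−1)/(a+b−2) = 8/20 ≈ 0.400.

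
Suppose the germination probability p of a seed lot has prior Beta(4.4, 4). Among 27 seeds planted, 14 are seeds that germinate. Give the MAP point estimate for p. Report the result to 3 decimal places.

p̂_MAP = 0.521

Prior: Beta(4.4, 4).
Data: 14 successes in 27 trials. The binomial likelihood contributes p^14(1−p)^13, so the posterior is Beta(4.4+14, 4+13) = Beta(18.4, 17).
For Beta(a, b) with a, b > 1 the mode is (a−1)/(a+b−2) = 17.4/33.4 ≈ 0.521.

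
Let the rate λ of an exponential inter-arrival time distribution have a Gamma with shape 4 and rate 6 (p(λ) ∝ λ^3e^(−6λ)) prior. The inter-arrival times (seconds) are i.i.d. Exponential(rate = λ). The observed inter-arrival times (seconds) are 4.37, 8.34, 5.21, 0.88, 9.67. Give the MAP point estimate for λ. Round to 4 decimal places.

λ̂_MAP = 0.2321

The Exponential(rate=λ) likelihood is ∝ λ^n e^(−λΣtᵢ). Here n = 5 and Σtᵢ = 4.37 + 8.34 + 5.21 + 0.88 + 9.67 = 28.47.
Posterior ∝ λ^3e^(−6λ) · λ^5e^(−28.47λ) = λ^8e^(−34.47λ), i.e. Gamma(9, 34.47).
Mode = (a−1)/b = 8/34.47 ≈ 0.2321.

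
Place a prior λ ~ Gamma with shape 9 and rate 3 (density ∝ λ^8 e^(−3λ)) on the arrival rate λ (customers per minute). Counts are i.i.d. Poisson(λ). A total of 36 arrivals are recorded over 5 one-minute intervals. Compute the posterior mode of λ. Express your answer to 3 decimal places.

Σxᵢ = 36, n = 5.
Posterior ∝ λ^8e^(−3λ) · λ^36e^(−5λ) = λ^44e^(−8λ), i.e. Gamma(shape=45, rate=8).
The mode of a Gamma(a, b) with a ≥ 1 (shape–rate) is (a−1)/b = 44/8 ≈ 5.500.

λ̂_MAP = 5.500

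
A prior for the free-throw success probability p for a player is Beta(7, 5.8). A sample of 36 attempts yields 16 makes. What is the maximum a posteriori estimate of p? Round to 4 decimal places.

Prior: Beta(7, 5.8).
Data: 16 successes in 36 trials. The binomial likelihood contributes p^16(1−p)^20, so the posterior is Beta(7+16, 5.8+20) = Beta(23, 25.8).
For Beta(a, b) with a, b > 1 the mode is (a−1)/(a+b−2) = 22/46.8 ≈ 0.4701.

p̂_MAP = 0.4701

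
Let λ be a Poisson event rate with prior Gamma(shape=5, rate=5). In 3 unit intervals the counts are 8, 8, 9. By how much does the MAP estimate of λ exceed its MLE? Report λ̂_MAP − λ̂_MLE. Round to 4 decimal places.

MAP − MLE = -4.7083

Σxᵢ = 25. Posterior is Gamma(30, 8); MAP = (30−1)/8 = 29/8 ≈ 3.62500.
MLE = x̄ = 25/3 ≈ 8.33333.
Difference = 29/8 − 25/3 = -113/24 ≈ -4.7083.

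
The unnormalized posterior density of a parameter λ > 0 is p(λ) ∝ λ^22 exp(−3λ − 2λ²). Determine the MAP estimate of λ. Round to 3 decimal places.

λ̂_MAP = 2.000

ℓ'(λ) = 22/λ − 3 − 4λ. Setting this to zero and multiplying by λ: 4λ² + 3λ − 22 = 0.
λ = (−3 + √(3² + 4·4·22)) / (2·4) = (−3 + √361) / 8 = (−3 + 19)/8 = 2.
ℓ''(λ) = −22/λ² − 4 < 0, confirming a maximum.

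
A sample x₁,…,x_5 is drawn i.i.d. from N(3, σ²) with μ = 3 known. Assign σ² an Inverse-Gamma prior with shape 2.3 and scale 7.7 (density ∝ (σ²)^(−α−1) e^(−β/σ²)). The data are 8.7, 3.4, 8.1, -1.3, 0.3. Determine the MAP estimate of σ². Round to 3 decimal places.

σ̂²_MAP = 8.607

Sum of squared deviations about the known mean: SS = (8.7−3)² + (3.4−3)² + (8.1−3)² + (-1.3−3)² + (0.3−3)² = 84.44.
The Normal likelihood contributes (σ²)^(−n/2) exp(−SS/(2σ²)), so the posterior is Inverse-Gamma(α + n/2, β + SS/2) = Inverse-Gamma(4.8, 49.92).
The mode of Inverse-Gamma(a, b) is b/(a+1) = 49.92/5.8 ≈ 8.607.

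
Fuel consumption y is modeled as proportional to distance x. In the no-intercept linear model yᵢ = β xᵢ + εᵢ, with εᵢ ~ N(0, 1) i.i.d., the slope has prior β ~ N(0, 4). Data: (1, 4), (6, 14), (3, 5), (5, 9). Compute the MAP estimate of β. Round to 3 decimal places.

β̂_MAP = 2.077

log p(β | y) = −Σ(yᵢ − βxᵢ)²/(2·1) − β²/(2·4) + const.
Setting the derivative to zero: Σxᵢ(yᵢ − βxᵢ)/1 − β/4 = 0, so β = Σxᵢyᵢ / (Σxᵢ² + σ²/τ²).
Σxᵢyᵢ = 1·4 + 6·14 + 3·5 + 5·9 = 148; Σxᵢ² = 71; σ²/τ² = 0.25.
β̂_MAP = 148 / (71 + 0.25) = 148/71.25 ≈ 2.077.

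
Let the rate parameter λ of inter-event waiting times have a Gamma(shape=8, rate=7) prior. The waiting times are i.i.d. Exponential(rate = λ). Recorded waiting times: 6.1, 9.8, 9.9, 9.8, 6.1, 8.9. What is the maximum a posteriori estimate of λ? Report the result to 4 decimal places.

λ̂_MAP = 0.2257

The Exponential(rate=λ) likelihood is ∝ λ^n e^(−λΣtᵢ). Here n = 6 and Σtᵢ = 6.1 + 9.8 + 9.9 + 9.8 + 6.1 + 8.9 = 50.6.
Posterior ∝ λ^7e^(−7λ) · λ^6e^(−50.6λ) = λ^13e^(−57.6λ), i.e. Gamma(14, 57.6).
Mode = (a−1)/b = 13/57.6 ≈ 0.2257.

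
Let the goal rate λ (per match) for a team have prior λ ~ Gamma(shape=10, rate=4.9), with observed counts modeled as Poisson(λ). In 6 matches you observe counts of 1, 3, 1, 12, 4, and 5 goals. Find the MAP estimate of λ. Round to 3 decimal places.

λ̂_MAP = 3.211

Σxᵢ = 1+3+1+12+4+5 = 26, with n = 6.
Posterior ∝ λ^9e^(−4.9λ) · λ^26e^(−6λ) = λ^35e^(−10.9λ), i.e. Gamma(shape=36, rate=10.9).
The mode of a Gamma(a, b) with a ≥ 1 (shape–rate) is (a−1)/b = 35/10.9 ≈ 3.211.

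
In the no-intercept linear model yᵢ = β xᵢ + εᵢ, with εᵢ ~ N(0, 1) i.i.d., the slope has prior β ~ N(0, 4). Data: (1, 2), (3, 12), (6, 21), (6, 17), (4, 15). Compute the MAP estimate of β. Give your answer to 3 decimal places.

β̂_MAP = 3.318

log p(β | y) = −Σ(yᵢ − βxᵢ)²/(2·1) − β²/(2·4) + const.
Setting the derivative to zero: Σxᵢ(yᵢ − βxᵢ)/1 − β/4 = 0, so β = Σxᵢyᵢ / (Σxᵢ² + σ²/τ²).
Σxᵢyᵢ = 1·2 + 3·12 + 6·21 + 6·17 + 4·15 = 326; Σxᵢ² = 98; σ²/τ² = 0.25.
β̂_MAP = 326 / (98 + 0.25) = 326/98.25 ≈ 3.318.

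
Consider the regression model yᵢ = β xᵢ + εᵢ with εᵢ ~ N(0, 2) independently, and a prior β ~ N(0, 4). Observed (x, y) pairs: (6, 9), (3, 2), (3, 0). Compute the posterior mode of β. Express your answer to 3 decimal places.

log p(β | y) = −Σ(yᵢ − βxᵢ)²/(2·2) − β²/(2·4) + const.
Setting the derivative to zero: Σxᵢ(yᵢ − βxᵢ)/2 − β/4 = 0, so β = Σxᵢyᵢ / (Σxᵢ² + σ²/τ²).
Σxᵢyᵢ = 6·9 + 3·2 + 3·0 = 60; Σxᵢ² = 54; σ²/τ² = 0.5.
β̂_MAP = 60 / (54 + 0.5) = 60/54.5 ≈ 1.101.

β̂_MAP = 1.101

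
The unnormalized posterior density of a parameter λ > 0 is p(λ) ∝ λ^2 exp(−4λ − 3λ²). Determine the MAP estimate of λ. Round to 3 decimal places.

ℓ'(λ) = 2/λ − 4 − 6λ. Setting this to zero and multiplying by λ: 6λ² + 4λ − 2 = 0.
λ = (−4 + √(4² + 4·6·2)) / (2·6) = (−4 + √64) / 12 = (−4 + 8)/12 = 1/3.
ℓ''(λ) = −2/λ² − 6 < 0, confirming a maximum.

λ̂_MAP = 0.333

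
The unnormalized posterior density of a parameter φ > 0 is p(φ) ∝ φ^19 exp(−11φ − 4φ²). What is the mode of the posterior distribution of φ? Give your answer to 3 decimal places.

ℓ'(φ) = 19/φ − 11 − 8φ. Setting this to zero and multiplying by φ: 8φ² + 11φ − 19 = 0.
φ = (−11 + √(11² + 4·8·19)) / (2·8) = (−11 + √729) / 16 = (−11 + 27)/16 = 1.
ℓ''(φ) = −19/φ² − 8 < 0, confirming a maximum.

φ̂_MAP = 1.000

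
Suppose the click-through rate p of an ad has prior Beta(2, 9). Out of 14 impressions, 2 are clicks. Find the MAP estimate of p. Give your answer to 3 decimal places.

p̂_MAP = 0.130

Prior: Beta(2, 9).
Data: 2 successes in 14 trials. The binomial likelihood contributes p^2(1−p)^12, so the posterior is Beta(2+2, 9+12) = Beta(4, 21).
For Beta(a, b) with a, b > 1 the mode is (a−1)/(a+b−2) = 3/23 ≈ 0.130.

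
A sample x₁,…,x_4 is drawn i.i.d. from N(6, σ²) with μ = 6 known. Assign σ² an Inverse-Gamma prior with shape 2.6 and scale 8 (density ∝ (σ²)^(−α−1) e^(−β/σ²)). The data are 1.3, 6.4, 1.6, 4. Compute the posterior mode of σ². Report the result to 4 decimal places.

Sum of squared deviations about the known mean: SS = (1.3−6)² + (6.4−6)² + (1.6−6)² + (4−6)² = 45.61.
The Normal likelihood contributes (σ²)^(−n/2) exp(−SS/(2σ²)), so the posterior is Inverse-Gamma(α + n/2, β + SS/2) = Inverse-Gamma(4.6, 30.805).
The mode of Inverse-Gamma(a, b) is b/(a+1) = 30.805/5.6 ≈ 5.5009.

σ̂²_MAP = 5.5009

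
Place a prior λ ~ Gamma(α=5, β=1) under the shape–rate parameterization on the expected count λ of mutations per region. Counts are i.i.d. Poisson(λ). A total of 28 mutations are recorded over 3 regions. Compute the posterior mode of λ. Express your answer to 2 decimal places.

λ̂_MAP = 8.00

Σxᵢ = 28, n = 3.
Posterior ∝ λ^4e^(−1λ) · λ^28e^(−3λ) = λ^32e^(−4λ), i.e. Gamma(shape=33, rate=4).
The mode of a Gamma(a, b) with a ≥ 1 (shape–rate) is (a−1)/b = 32/4 ≈ 8.00.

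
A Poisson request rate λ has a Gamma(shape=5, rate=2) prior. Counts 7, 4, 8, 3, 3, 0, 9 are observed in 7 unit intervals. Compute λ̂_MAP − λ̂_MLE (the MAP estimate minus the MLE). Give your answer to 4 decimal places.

MAP − MLE = -0.6349

Σxᵢ = 34. Posterior is Gamma(39, 9); MAP = (39−1)/9 = 38/9 ≈ 4.22222.
MLE = x̄ = 34/7 ≈ 4.85714.
Difference = 38/9 − 34/7 = -40/63 ≈ -0.6349.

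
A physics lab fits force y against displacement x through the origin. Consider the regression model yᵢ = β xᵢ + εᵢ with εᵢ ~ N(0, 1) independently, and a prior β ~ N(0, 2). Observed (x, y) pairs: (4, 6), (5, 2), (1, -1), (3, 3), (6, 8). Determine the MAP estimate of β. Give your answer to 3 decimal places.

log p(β | y) = −Σ(yᵢ − βxᵢ)²/(2·1) − β²/(2·2) + const.
Setting the derivative to zero: Σxᵢ(yᵢ − βxᵢ)/1 − β/2 = 0, so β = Σxᵢyᵢ / (Σxᵢ² + σ²/τ²).
Σxᵢyᵢ = 4·6 + 5·2 + 1·(-1) + 3·3 + 6·8 = 90; Σxᵢ² = 87; σ²/τ² = 0.5.
β̂_MAP = 90 / (87 + 0.5) = 90/87.5 ≈ 1.029.

β̂_MAP = 1.029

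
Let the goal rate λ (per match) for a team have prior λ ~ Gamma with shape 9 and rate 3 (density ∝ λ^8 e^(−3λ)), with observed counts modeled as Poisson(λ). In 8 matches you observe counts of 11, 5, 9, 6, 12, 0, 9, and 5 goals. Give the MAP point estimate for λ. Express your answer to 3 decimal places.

Σxᵢ = 11+5+9+6+12+0+9+5 = 57, with n = 8.
Posterior ∝ λ^8e^(−3λ) · λ^57e^(−8λ) = λ^65e^(−11λ), i.e. Gamma(shape=66, rate=11).
The mode of a Gamma(a, b) with a ≥ 1 (shape–rate) is (a−1)/b = 65/11 ≈ 5.909.

λ̂_MAP = 5.909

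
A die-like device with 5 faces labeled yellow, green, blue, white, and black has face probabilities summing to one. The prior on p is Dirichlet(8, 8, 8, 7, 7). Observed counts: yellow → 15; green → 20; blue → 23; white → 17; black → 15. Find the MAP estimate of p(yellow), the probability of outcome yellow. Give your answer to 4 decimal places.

MAP estimate of p(yellow) = 0.1789

The posterior is Dirichlet(αᵢ + nᵢ) = Dirichlet(23, 28, 31, 24, 22).
For a Dirichlet(a₁,…,a_K) with all aᵢ > 1, the mode has j-th component (aⱼ − 1)/(Σaᵢ − K).
Here Σaᵢ = 128 and K = 5, so p(yellow) = (23 − 1)/(128 − 5) = 22/123 ≈ 0.1789.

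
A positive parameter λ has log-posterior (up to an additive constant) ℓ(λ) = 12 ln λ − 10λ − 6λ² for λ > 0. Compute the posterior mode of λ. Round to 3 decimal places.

λ̂_MAP = 0.667

ℓ'(λ) = 12/λ − 10 − 12λ. Setting this to zero and multiplying by λ: 12λ² + 10λ − 12 = 0.
λ = (−10 + √(10² + 4·12·12)) / (2·12) = (−10 + √676) / 24 = (−10 + 26)/24 = 2/3.
ℓ''(λ) = −12/λ² − 12 < 0, confirming a maximum.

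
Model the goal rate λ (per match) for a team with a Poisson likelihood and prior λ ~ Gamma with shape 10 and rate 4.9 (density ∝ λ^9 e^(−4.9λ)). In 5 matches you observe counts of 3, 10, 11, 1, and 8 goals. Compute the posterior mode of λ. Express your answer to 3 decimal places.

λ̂_MAP = 4.242

Σxᵢ = 3+10+11+1+8 = 33, with n = 5.
Posterior ∝ λ^9e^(−4.9λ) · λ^33e^(−5λ) = λ^42e^(−9.9λ), i.e. Gamma(shape=43, rate=9.9).
The mode of a Gamma(a, b) with a ≥ 1 (shape–rate) is (a−1)/b = 42/9.9 ≈ 4.242.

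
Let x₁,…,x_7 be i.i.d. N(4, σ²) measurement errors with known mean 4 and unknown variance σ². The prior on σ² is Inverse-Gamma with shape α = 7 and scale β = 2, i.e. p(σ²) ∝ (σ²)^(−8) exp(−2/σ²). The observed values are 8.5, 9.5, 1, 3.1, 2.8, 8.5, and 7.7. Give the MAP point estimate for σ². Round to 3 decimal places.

Sum of squared deviations about the known mean: SS = (8.5−4)² + (9.5−4)² + (1−4)² + (3.1−4)² + (2.8−4)² + (8.5−4)² + (7.7−4)² = 95.69.
The Normal likelihood contributes (σ²)^(−n/2) exp(−SS/(2σ²)), so the posterior is Inverse-Gamma(α + n/2, β + SS/2) = Inverse-Gamma(10.5, 49.845).
The mode of Inverse-Gamma(a, b) is b/(a+1) = 49.845/11.5 ≈ 4.334.

σ̂²_MAP = 4.334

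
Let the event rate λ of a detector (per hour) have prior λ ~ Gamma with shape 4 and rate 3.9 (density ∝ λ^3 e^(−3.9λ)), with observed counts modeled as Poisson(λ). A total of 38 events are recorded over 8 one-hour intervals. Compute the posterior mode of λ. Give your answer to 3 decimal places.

λ̂_MAP = 3.445

Σxᵢ = 38, n = 8.
Posterior ∝ λ^3e^(−3.9λ) · λ^38e^(−8λ) = λ^41e^(−11.9λ), i.e. Gamma(shape=42, rate=11.9).
The mode of a Gamma(a, b) with a ≥ 1 (shape–rate) is (a−1)/b = 41/11.9 ≈ 3.445.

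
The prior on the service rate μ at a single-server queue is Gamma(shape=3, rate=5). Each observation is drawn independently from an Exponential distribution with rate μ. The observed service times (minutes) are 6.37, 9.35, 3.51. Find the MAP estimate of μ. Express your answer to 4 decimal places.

μ̂_MAP = 0.2064

The Exponential(rate=μ) likelihood is ∝ μ^n e^(−μΣtᵢ). Here n = 3 and Σtᵢ = 6.37 + 9.35 + 3.51 = 19.23.
Posterior ∝ μ^2e^(−5μ) · μ^3e^(−19.23μ) = μ^5e^(−24.23μ), i.e. Gamma(6, 24.23).
Mode = (a−1)/b = 5/24.23 ≈ 0.2064.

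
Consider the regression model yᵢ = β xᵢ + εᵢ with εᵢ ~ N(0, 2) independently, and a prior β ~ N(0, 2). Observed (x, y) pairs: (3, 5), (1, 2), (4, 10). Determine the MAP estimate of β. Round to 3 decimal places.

log p(β | y) = −Σ(yᵢ − βxᵢ)²/(2·2) − β²/(2·2) + const.
Setting the derivative to zero: Σxᵢ(yᵢ − βxᵢ)/2 − β/2 = 0, so β = Σxᵢyᵢ / (Σxᵢ² + σ²/τ²).
Σxᵢyᵢ = 3·5 + 1·2 + 4·10 = 57; Σxᵢ² = 26; σ²/τ² = 1.
β̂_MAP = 57 / (26 + 1) = 57/27 ≈ 2.111.

β̂_MAP = 2.111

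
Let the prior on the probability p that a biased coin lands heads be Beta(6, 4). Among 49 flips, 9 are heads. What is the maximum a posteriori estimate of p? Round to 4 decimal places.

Prior: Beta(6, 4).
Data: 9 successes in 49 trials. The binomial likelihood contributes p^9(1−p)^40, so the posterior is Beta(6+9, 4+40) = Beta(15, 44).
For Beta(a, b) with a, b > 1 the mode is (a−1)/(a+b−2) = 14/57 ≈ 0.2456.

p̂_MAP = 0.2456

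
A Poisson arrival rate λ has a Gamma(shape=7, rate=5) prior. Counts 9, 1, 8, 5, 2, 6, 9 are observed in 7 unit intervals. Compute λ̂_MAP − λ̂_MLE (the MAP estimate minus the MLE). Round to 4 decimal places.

Σxᵢ = 40. Posterior is Gamma(47, 12); MAP = (47−1)/12 = 46/12 ≈ 3.83333.
MLE = x̄ = 40/7 ≈ 5.71429.
Difference = 46/12 − 40/7 = -79/42 ≈ -1.8810.

MAP − MLE = -1.8810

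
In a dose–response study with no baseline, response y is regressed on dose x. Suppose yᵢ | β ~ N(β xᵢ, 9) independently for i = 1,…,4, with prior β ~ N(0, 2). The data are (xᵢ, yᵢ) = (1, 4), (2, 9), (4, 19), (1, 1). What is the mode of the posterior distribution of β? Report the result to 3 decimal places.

log p(β | y) = −Σ(yᵢ − βxᵢ)²/(2·9) − β²/(2·2) + const.
Setting the derivative to zero: Σxᵢ(yᵢ − βxᵢ)/9 − β/2 = 0, so β = Σxᵢyᵢ / (Σxᵢ² + σ²/τ²).
Σxᵢyᵢ = 1·4 + 2·9 + 4·19 + 1·1 = 99; Σxᵢ² = 22; σ²/τ² = 4.5.
β̂_MAP = 99 / (22 + 4.5) = 99/26.5 ≈ 3.736.

β̂_MAP = 3.736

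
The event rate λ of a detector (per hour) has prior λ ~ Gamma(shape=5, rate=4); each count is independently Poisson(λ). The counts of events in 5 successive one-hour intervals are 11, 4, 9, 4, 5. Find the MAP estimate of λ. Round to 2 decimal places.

Σxᵢ = 11+4+9+4+5 = 33, with n = 5.
Posterior ∝ λ^4e^(−4λ) · λ^33e^(−5λ) = λ^37e^(−9λ), i.e. Gamma(shape=38, rate=9).
The mode of a Gamma(a, b) with a ≥ 1 (shape–rate) is (a−1)/b = 37/9 ≈ 4.11.

λ̂_MAP = 4.11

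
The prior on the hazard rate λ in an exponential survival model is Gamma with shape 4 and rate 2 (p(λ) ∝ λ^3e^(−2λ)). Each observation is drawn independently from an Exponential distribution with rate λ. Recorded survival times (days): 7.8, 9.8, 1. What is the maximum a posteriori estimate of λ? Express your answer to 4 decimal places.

λ̂_MAP = 0.2913

The Exponential(rate=λ) likelihood is ∝ λ^n e^(−λΣtᵢ). Here n = 3 and Σtᵢ = 7.8 + 9.8 + 1 = 18.6.
Posterior ∝ λ^3e^(−2λ) · λ^3e^(−18.6λ) = λ^6e^(−20.6λ), i.e. Gamma(7, 20.6).
Mode = (a−1)/b = 6/20.6 ≈ 0.2913.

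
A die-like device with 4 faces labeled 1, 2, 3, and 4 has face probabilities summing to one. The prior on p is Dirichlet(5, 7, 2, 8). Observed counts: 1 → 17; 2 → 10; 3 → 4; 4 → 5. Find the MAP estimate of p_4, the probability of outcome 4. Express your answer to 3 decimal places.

The posterior is Dirichlet(αᵢ + nᵢ) = Dirichlet(22, 17, 6, 13).
For a Dirichlet(a₁,…,a_K) with all aᵢ > 1, the mode has j-th component (aⱼ − 1)/(Σaᵢ − K).
Here Σaᵢ = 58 and K = 4, so p_4 = (13 − 1)/(58 − 4) = 12/54 ≈ 0.222.

MAP estimate: 0.222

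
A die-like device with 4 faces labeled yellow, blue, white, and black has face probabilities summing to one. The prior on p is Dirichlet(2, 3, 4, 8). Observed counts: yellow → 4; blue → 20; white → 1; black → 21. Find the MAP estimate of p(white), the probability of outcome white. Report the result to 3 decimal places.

MAP estimate of p(white) = 0.068

The posterior is Dirichlet(αᵢ + nᵢ) = Dirichlet(6, 23, 5, 29).
For a Dirichlet(a₁,…,a_K) with all aᵢ > 1, the mode has j-th component (aⱼ − 1)/(Σaᵢ − K).
Here Σaᵢ = 63 and K = 4, so p(white) = (5 − 1)/(63 − 4) = 4/59 ≈ 0.068.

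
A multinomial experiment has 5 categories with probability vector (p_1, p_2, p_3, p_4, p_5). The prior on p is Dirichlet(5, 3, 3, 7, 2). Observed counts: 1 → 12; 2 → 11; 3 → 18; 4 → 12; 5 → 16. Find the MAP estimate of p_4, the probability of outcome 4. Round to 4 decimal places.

MAP estimate: 0.2143

The posterior is Dirichlet(αᵢ + nᵢ) = Dirichlet(17, 14, 21, 19, 18).
For a Dirichlet(a₁,…,a_K) with all aᵢ > 1, the mode has j-th component (aⱼ − 1)/(Σaᵢ − K).
Here Σaᵢ = 89 and K = 5, so p_4 = (19 − 1)/(89 − 5) = 18/84 ≈ 0.2143.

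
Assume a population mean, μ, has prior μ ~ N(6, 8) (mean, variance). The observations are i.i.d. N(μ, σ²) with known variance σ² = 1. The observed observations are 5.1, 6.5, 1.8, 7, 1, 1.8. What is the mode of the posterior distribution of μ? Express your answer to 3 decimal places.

μ̂_MAP = 3.910

n = 6; x̄ = (5.1 + 6.5 + 1.8 + 7 + 1 + 1.8)/6 = 23.2/6 = 58/15 ≈ 3.8667.
For a Normal prior and Normal likelihood with known variance, the posterior is Normal; its mode equals its mean, the precision-weighted average.
Prior precision 1/σ₀² = 1/8 = 0.125; data precision n/σ² = 6/1 = 6.
μ̂ = (0.125·6 + 6·(58/15)) / (0.125 + 6) = 23.95/6.125 = 958/245 ≈ 3.910.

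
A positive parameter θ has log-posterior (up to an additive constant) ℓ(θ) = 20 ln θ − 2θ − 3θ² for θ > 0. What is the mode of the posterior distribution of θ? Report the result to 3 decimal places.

ℓ'(θ) = 20/θ − 2 − 6θ. Setting this to zero and multiplying by θ: 6θ² + 2θ − 20 = 0.
θ = (−2 + √(2² + 4·6·20)) / (2·6) = (−2 + √484) / 12 = (−2 + 22)/12 = 5/3.
ℓ''(θ) = −20/θ² − 6 < 0, confirming a maximum.

θ̂_MAP = 1.667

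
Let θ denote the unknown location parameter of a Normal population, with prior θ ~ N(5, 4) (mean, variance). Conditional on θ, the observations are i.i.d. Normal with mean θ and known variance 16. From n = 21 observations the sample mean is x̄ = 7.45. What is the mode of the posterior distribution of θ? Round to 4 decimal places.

θ̂_MAP = 7.0580

n = 21, x̄ = 7.45.
For a Normal prior and Normal likelihood with known variance, the posterior is Normal; its mode equals its mean, the precision-weighted average.
Prior precision 1/σ₀² = 1/4 = 0.25; data precision n/σ² = 21/16 = 1.3125.
θ̂ = (0.25·5 + 1.3125·7.45) / (0.25 + 1.3125) = 11.028125/1.5625 = 7.0580.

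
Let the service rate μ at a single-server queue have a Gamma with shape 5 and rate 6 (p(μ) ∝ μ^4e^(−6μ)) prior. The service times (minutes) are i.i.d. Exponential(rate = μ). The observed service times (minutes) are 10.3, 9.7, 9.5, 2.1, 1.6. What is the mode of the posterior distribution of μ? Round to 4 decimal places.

The Exponential(rate=μ) likelihood is ∝ μ^n e^(−μΣtᵢ). Here n = 5 and Σtᵢ = 10.3 + 9.7 + 9.5 + 2.1 + 1.6 = 33.2.
Posterior ∝ μ^4e^(−6μ) · μ^5e^(−33.2μ) = μ^9e^(−39.2μ), i.e. Gamma(10, 39.2).
Mode = (a−1)/b = 9/39.2 ≈ 0.2296.

μ̂_MAP = 0.2296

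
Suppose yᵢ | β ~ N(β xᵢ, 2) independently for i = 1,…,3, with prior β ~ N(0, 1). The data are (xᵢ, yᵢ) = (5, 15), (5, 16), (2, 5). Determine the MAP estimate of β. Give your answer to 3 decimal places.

β̂_MAP = 2.946

log p(β | y) = −Σ(yᵢ − βxᵢ)²/(2·2) − β²/(2·1) + const.
Setting the derivative to zero: Σxᵢ(yᵢ − βxᵢ)/2 − β/1 = 0, so β = Σxᵢyᵢ / (Σxᵢ² + σ²/τ²).
Σxᵢyᵢ = 5·15 + 5·16 + 2·5 = 165; Σxᵢ² = 54; σ²/τ² = 2.
β̂_MAP = 165 / (54 + 2) = 165/56 ≈ 2.946.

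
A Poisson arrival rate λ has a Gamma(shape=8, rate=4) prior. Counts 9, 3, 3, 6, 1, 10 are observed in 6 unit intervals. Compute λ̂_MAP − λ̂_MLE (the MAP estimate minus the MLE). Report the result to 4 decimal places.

Σxᵢ = 32. Posterior is Gamma(40, 10); MAP = (40−1)/10 = 39/10 ≈ 3.90000.
MLE = x̄ = 32/6 ≈ 5.33333.
Difference = 39/10 − 32/6 = -43/30 ≈ -1.4333.

MAP − MLE = -1.4333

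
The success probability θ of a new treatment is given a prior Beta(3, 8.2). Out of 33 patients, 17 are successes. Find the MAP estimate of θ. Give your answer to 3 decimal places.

θ̂_MAP = 0.450

Prior: Beta(3, 8.2).
Data: 17 successes in 33 trials. The binomial likelihood contributes θ^17(1−θ)^16, so the posterior is Beta(3+17, 8.2+16) = Beta(20, 24.2).
For Beta(a, b) with a, b > 1 the mode is (a−1)/(a+b−2) = 19/42.2 ≈ 0.450.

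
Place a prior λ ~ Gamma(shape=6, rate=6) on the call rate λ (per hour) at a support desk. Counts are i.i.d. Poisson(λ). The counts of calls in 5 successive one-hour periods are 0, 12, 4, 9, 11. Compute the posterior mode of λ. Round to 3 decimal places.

Σxᵢ = 0+12+4+9+11 = 36, with n = 5.
Posterior ∝ λ^5e^(−6λ) · λ^36e^(−5λ) = λ^41e^(−11λ), i.e. Gamma(shape=42, rate=11).
The mode of a Gamma(a, b) with a ≥ 1 (shape–rate) is (a−1)/b = 41/11 ≈ 3.727.

λ̂_MAP = 3.727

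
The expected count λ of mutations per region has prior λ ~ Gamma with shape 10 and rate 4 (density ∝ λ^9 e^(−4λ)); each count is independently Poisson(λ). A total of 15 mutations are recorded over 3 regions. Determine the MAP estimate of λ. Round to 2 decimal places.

Σxᵢ = 15, n = 3.
Posterior ∝ λ^9e^(−4λ) · λ^15e^(−3λ) = λ^24e^(−7λ), i.e. Gamma(shape=25, rate=7).
The mode of a Gamma(a, b) with a ≥ 1 (shape–rate) is (a−1)/b = 24/7 ≈ 3.43.

λ̂_MAP = 3.43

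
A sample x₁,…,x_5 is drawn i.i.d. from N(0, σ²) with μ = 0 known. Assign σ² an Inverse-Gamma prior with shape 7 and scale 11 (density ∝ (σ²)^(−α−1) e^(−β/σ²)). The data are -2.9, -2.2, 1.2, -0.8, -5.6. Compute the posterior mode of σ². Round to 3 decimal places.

σ̂²_MAP = 3.271

Sum of squared deviations about the known mean: SS = (-2.9−0)² + (-2.2−0)² + (1.2−0)² + (-0.8−0)² + (-5.6−0)² = 46.69.
The Normal likelihood contributes (σ²)^(−n/2) exp(−SS/(2σ²)), so the posterior is Inverse-Gamma(α + n/2, β + SS/2) = Inverse-Gamma(9.5, 34.345).
The mode of Inverse-Gamma(a, b) is b/(a+1) = 34.345/10.5 ≈ 3.271.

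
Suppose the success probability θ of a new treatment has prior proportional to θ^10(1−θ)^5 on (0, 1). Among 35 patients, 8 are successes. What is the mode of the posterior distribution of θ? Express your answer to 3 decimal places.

θ̂_MAP = 0.360

The prior density ∝ θ^10(1−θ)^5 is the kernel of Beta(11, 6).
Data: 8 successes in 35 trials. The binomial likelihood contributes θ^8(1−θ)^27, so the posterior is Beta(11+8, 6+27) = Beta(19, 33).
For Beta(a, b) with a, b > 1 the mode is (a−1)/(a+b−2) = 18/50 ≈ 0.360.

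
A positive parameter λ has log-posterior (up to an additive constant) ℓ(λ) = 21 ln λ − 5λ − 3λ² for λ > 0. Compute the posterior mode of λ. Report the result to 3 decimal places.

λ̂_MAP = 1.500

ℓ'(λ) = 21/λ − 5 − 6λ. Setting this to zero and multiplying by λ: 6λ² + 5λ − 21 = 0.
λ = (−5 + √(5² + 4·6·21)) / (2·6) = (−5 + √529) / 12 = (−5 + 23)/12 = 3/2.
ℓ''(λ) = −21/λ² − 6 < 0, confirming a maximum.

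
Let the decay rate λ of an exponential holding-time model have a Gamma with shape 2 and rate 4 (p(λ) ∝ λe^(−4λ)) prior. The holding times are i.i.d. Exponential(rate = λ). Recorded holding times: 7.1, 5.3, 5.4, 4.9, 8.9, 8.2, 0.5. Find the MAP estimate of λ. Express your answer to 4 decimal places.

The Exponential(rate=λ) likelihood is ∝ λ^n e^(−λΣtᵢ). Here n = 7 and Σtᵢ = 7.1 + 5.3 + 5.4 + 4.9 + 8.9 + 8.2 + 0.5 = 40.3.
Posterior ∝ λe^(−4λ) · λ^7e^(−40.3λ) = λ^8e^(−44.3λ), i.e. Gamma(9, 44.3).
Mode = (a−1)/b = 8/44.3 ≈ 0.1806.

λ̂_MAP = 0.1806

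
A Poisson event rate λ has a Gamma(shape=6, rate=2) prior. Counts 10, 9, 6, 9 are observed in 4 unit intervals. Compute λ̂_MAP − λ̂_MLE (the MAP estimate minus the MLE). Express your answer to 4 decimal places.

Σxᵢ = 34. Posterior is Gamma(40, 6); MAP = (40−1)/6 = 39/6 ≈ 6.50000.
MLE = x̄ = 34/4 ≈ 8.50000.
Difference = 39/6 − 34/4 = -2 ≈ -2.0000.

MAP − MLE = -2.0000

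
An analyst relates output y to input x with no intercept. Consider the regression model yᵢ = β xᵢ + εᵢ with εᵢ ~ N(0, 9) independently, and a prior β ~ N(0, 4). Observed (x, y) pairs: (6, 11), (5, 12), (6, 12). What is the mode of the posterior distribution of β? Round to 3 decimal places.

log p(β | y) = −Σ(yᵢ − βxᵢ)²/(2·9) − β²/(2·4) + const.
Setting the derivative to zero: Σxᵢ(yᵢ − βxᵢ)/9 − β/4 = 0, so β = Σxᵢyᵢ / (Σxᵢ² + σ²/τ²).
Σxᵢyᵢ = 6·11 + 5·12 + 6·12 = 198; Σxᵢ² = 97; σ²/τ² = 2.25.
β̂_MAP = 198 / (97 + 2.25) = 198/99.25 ≈ 1.995.

β̂_MAP = 1.995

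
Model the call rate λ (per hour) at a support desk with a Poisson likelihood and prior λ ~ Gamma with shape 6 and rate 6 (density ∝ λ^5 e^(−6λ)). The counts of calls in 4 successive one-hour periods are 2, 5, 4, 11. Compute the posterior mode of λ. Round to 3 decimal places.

λ̂_MAP = 2.700

Σxᵢ = 2+5+4+11 = 22, with n = 4.
Posterior ∝ λ^5e^(−6λ) · λ^22e^(−4λ) = λ^27e^(−10λ), i.e. Gamma(shape=28, rate=10).
The mode of a Gamma(a, b) with a ≥ 1 (shape–rate) is (a−1)/b = 27/10 ≈ 2.700.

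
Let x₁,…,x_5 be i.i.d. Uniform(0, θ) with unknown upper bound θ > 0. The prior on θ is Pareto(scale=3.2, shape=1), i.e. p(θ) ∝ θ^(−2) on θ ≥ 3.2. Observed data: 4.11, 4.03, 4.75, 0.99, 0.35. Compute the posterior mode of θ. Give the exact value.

The Uniform(0, θ) likelihood is θ^(−n) for θ ≥ max(xᵢ), zero otherwise. Here max(xᵢ) = 4.75.
Posterior ∝ θ^(−2) · θ^(−5) = θ^(−7) on θ ≥ max(3.2, 4.75) = 4.75.
This density is strictly decreasing in θ, so the posterior mode lies at the lower boundary of the support.

θ̂_MAP = 4.75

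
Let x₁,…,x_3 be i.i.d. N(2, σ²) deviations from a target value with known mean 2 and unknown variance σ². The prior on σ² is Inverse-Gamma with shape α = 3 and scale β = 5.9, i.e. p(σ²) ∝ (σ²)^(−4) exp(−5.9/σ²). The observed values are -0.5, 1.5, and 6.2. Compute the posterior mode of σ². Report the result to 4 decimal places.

σ̂²_MAP = 3.2673

Sum of squared deviations about the known mean: SS = (-0.5−2)² + (1.5−2)² + (6.2−2)² = 24.14.
The Normal likelihood contributes (σ²)^(−n/2) exp(−SS/(2σ²)), so the posterior is Inverse-Gamma(α + n/2, β + SS/2) = Inverse-Gamma(4.5, 17.97).
The mode of Inverse-Gamma(a, b) is b/(a+1) = 17.97/5.5 ≈ 3.2673.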